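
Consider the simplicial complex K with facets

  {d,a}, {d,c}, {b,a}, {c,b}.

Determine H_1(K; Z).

Order the vertices as a < b < c < d. Listing each simplex with vertices in this order, K has dimension 1 with simplices:

  0-simplices (4): a, b, c, d
  1-simplices (4): ab, ad, bc, cd

giving chain groups C_0 ≅ Z^4, C_1 ≅ Z^4.

The boundary map ∂_1: C_1 → C_0 sends each edge [p,q] (with p < q) to q − p.
The resulting 4×4 matrix has rank 3, and its Smith normal form has invariant factors (1,1,1).

Reading off H_k = ker ∂_k / im ∂_{k+1}:

  H_1: rank ker ∂_1 − rank ∂_2 = (4 − 3) − 0 = 1, and there is no ∂_2, so H_1 = Z.

H_1 ≅ Z.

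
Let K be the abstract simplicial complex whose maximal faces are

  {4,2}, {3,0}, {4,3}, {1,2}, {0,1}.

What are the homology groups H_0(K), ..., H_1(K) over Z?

H_0 ≅ Z,  H_1 ≅ Z.

Fix the vertex order 0 < 1 < 2 < 3 < 4 and write every simplex with vertices in increasing order. Then dim K = 1 and the simplices of K are:

  0-simplices (5): [0], [1], [2], [3], [4]
  1-simplices (5): [0,1], [0,3], [1,2], [2,4], [3,4]

Hence C_0 ≅ Z^5, C_1 ≅ Z^5.

The boundary map ∂_1: C_1 → C_0 maps an edge to its endpoints' difference, ∂[p,q] = q − p.
The resulting 5×5 matrix has rank 4, and its Smith normal form has invariant factors (1,1,1,1).

Now H_k = ker ∂_k / im ∂_{k+1}, so:

  H_0: rank C_0 − rank ∂_1 = 5 − 4 = 1, and the invariant factors of ∂_1 are all 1, so H_0 = Z.
  H_1: rank ker ∂_1 − rank ∂_2 = (5 − 4) − 0 = 1, and there is no ∂_2, so H_1 = Z.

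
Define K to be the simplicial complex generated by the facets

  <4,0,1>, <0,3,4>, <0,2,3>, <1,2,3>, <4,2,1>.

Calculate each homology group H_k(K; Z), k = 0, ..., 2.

Fix the vertex order 0 < 1 < 2 < 3 < 4 and write every simplex with vertices in increasing order. Then dim K = 2 and the simplices of K are:

  0-simplices (5): [0], [1], [2], [3], [4]
  1-simplices (10): [0,1], [0,2], [0,3], [0,4], [1,2], [1,3], [1,4], [2,3], [2,4], [3,4]
  2-simplices (5): [0,1,4], [0,2,3], [0,3,4], [1,2,3], [1,2,4]

Hence C_0 ≅ Z^5, C_1 ≅ Z^10, C_2 ≅ Z^5.

The boundary map ∂_1: C_1 → C_0 sends each edge [p,q] (with p < q) to q − p. For instance
  ∂[1,2] = [2] − [1].
As a 5×10 matrix over Z this has rank 4, with invariant factors (1,1,1,1).

The boundary map ∂_2: C_2 → C_1 maps a triangle to the signed sum of its edges. For instance
  ∂[0,3,4] = [3,4] − [0,4] + [0,3],
  ∂[1,2,3] = [2,3] − [1,3] + [1,2].
The resulting 10×5 matrix has rank 5, and its Smith normal form has invariant factors (1,1,1,1,1).

Now H_k = ker ∂_k / im ∂_{k+1}, so:

  H_0: rank C_0 − rank ∂_1 = 5 − 4 = 1, and the invariant factors of ∂_1 are all 1, so H_0 = Z.
  H_1: rank ker ∂_1 − rank ∂_2 = (10 − 4) − 5 = 1, and the invariant factors of ∂_2 are all 1, so H_1 = Z.
  H_2: rank ker ∂_2 − rank ∂_3 = (5 − 5) − 0 = 0, and there is no ∂_3, so H_2 = 0.

H_0 = Z,  H_1 = Z,  H_2 = 0.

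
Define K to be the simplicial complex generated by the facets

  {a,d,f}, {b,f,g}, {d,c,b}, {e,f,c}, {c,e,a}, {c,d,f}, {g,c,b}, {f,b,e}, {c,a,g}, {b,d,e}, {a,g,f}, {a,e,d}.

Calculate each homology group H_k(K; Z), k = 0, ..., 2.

H_0 ≅ Z,  H_1 ≅ Z_2,  H_2 = 0.

Order the vertices as a < b < c < d < e < f < g. Listing each simplex with vertices in this order, K has dimension 2 with simplices:

  0-simplices (7): a, b, c, d, e, f, g
  1-simplices (18): ac, ad, ae, af, ag, bc, bd, be, bf, bg, cd, ce, cf, cg, de, df, ef, fg
  2-simplices (12): ace, acg, ade, adf, afg, bcd, bcg, bde, bef, bfg, cdf, cef

giving chain groups C_0 ≅ Z^7, C_1 ≅ Z^18, C_2 ≅ Z^12.

The boundary map ∂_1: C_1 → C_0 is given by ∂[p,q] = [q] − [p]. For instance
  ∂de = e − d.
This gives a 7×18 integer matrix of rank 6; reducing to Smith normal form yields diagonal entries (1,1,1,1,1,1).

The boundary map ∂_2: C_2 → C_1 acts by ∂[p,q,r] = [q,r] − [p,r] + [p,q]. For instance
  ∂bde = de − be + bd,
  ∂bef = ef − bf + be.
The 18×12 boundary matrix has rank 12 and Smith normal form diag(1,1,1,1,1,1,1,1,1,1,1,2).

Computing H_k = (kernel of ∂_k) / (image of ∂_{k+1}):

  H_0: rank C_0 − rank ∂_1 = 7 − 6 = 1, and the invariant factors of ∂_1 are all 1, so H_0 ≅ Z.
  H_1: rank ker ∂_1 − rank ∂_2 = (18 − 6) − 12 = 0, and ∂_2 has invariant factor 2 > 1, so H_1 ≅ Z_2.
  H_2: rank ker ∂_2 − rank ∂_3 = (12 − 12) − 0 = 0, and there is no ∂_3, so H_2 ≅ 0.

As a check, the Euler characteristic is 7 − 18 + 12 = 1, which agrees with 1 − 0 + 0 = 1.
(K is a triangulation of the real projective plane RP^2.)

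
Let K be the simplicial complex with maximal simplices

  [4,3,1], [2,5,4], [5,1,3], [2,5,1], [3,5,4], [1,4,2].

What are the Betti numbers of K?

Order the vertices as 1 < 2 < 3 < 4 < 5. Listing each simplex with vertices in this order, K has dimension 2 with simplices:

  0-simplices (5): [1], [2], [3], [4], [5]
  1-simplices (9): [1,2], [1,3], [1,4], [1,5], [2,4], [2,5], [3,4], [3,5], [4,5]
  2-simplices (6): [1,2,4], [1,2,5], [1,3,4], [1,3,5], [2,4,5], [3,4,5]

Hence C_0 ≅ Z^5, C_1 ≅ Z^9, C_2 ≅ Z^6.

The boundary map ∂_1: C_1 → C_0 is given by ∂[p,q] = [q] − [p]. For instance
  ∂[1,5] = [5] − [1].
The resulting 5×9 matrix has rank 4, and its Smith normal form has invariant factors (1,1,1,1).

The boundary map ∂_2: C_2 → C_1 acts by ∂[p,q,r] = [q,r] − [p,r] + [p,q]. For instance
  ∂[1,3,4] = [3,4] − [1,4] + [1,3],
  ∂[3,4,5] = [4,5] − [3,5] + [3,4].
The resulting 9×6 matrix has rank 5, and its Smith normal form has invariant factors (1,1,1,1,1).

Reading off H_k = ker ∂_k / im ∂_{k+1}:

  H_0: rank C_0 − rank ∂_1 = 5 − 4 = 1, and the invariant factors of ∂_1 are all 1, so H_0 = Z.
  H_1: rank ker ∂_1 − rank ∂_2 = (9 − 4) − 5 = 0, and the invariant factors of ∂_2 are all 1, so H_1 = 0.
  H_2: rank ker ∂_2 − rank ∂_3 = (6 − 5) − 0 = 1, and there is no ∂_3, so H_2 = Z.

(K is a triangulation of the 2-sphere S^2.)

Hence the Betti numbers are b_0 = 1, b_1 = 0, b_2 = 1.

b_0 = 1, b_1 = 0, b_2 = 1.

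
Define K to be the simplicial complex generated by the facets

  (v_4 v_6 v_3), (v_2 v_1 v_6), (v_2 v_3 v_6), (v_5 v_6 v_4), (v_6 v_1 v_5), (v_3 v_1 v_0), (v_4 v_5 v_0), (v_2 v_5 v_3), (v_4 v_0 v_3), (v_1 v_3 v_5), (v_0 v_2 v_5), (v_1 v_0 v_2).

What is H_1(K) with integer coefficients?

We work with the vertex ordering v_0 < v_1 < v_2 < v_3 < v_4 < v_5 < v_6. The simplices of K, each written with vertices in increasing order, are:

  0-simplices (7): [v_0], [v_1], [v_2], [v_3], [v_4], [v_5], [v_6]
  1-simplices (18): (18 of them)
  2-simplices (12): (12 of them)

so the chain groups are C_0 ≅ Z^7, C_1 ≅ Z^18, C_2 ≅ Z^12.

The boundary map ∂_1: C_1 → C_0 is given by ∂[p,q] = [q] − [p].
The 7×18 boundary matrix has rank 6 and Smith normal form diag(1,1,1,1,1,1).

Boundary ∂_2: C_2 → C_1 maps a triangle to the signed sum of its edges. For instance
  ∂[v_3,v_4,v_6] = [v_4,v_6] − [v_3,v_6] + [v_3,v_4],
  ∂[v_1,v_5,v_6] = [v_5,v_6] − [v_1,v_6] + [v_1,v_5].
As a 18×12 matrix over Z this has rank 12, with invariant factors (1,1,1,1,1,1,1,1,1,1,1,2).

Computing H_k = (kernel of ∂_k) / (image of ∂_{k+1}):

  H_1: rank ker ∂_1 − rank ∂_2 = (18 − 6) − 12 = 0, and ∂_2 has invariant factor 2 > 1, so H_1 ≅ Z/2Z.

H_1 ≅ Z/2Z.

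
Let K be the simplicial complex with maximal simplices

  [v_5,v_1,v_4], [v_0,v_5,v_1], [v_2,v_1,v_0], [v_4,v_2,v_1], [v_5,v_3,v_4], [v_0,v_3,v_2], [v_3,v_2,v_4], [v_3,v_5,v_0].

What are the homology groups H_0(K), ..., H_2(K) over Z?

Take the total order v_0 < v_1 < v_2 < v_3 < v_4 < v_5 on the vertex set. Then K (dimension 2) consists of the simplices:

  0-simplices (6): [v_0], [v_1], [v_2], [v_3], [v_4], [v_5]
  1-simplices (12): [v_0,v_1], [v_0,v_2], [v_0,v_3], [v_0,v_5], [v_1,v_2], [v_1,v_4], [v_1,v_5], [v_2,v_3], [v_2,v_4], [v_3,v_4], [v_3,v_5], [v_4,v_5]
  2-simplices (8): [v_0,v_1,v_2], [v_0,v_1,v_5], [v_0,v_2,v_3], [v_0,v_3,v_5], [v_1,v_2,v_4], [v_1,v_4,v_5], [v_2,v_3,v_4], [v_3,v_4,v_5]

Hence C_0 ≅ Z^6, C_1 ≅ Z^12, C_2 ≅ Z^8.

∂_1: C_1 → C_0 is given by ∂[p,q] = [q] − [p].
As a 6×12 matrix over Z this has rank 5, with invariant factors (1,1,1,1,1).

∂_2: C_2 → C_1 sends each 2-simplex [p,q,r] to [q,r] − [p,r] + [p,q]. For instance
  ∂[v_0,v_2,v_3] = [v_2,v_3] − [v_0,v_3] + [v_0,v_2],
  ∂[v_2,v_3,v_4] = [v_3,v_4] − [v_2,v_4] + [v_2,v_3].
This gives a 12×8 integer matrix of rank 7; reducing to Smith normal form yields diagonal entries (1,1,1,1,1,1,1).

From H_k ≅ ker(∂_k) / im(∂_{k+1}) we obtain:

  H_0: rank C_0 − rank ∂_1 = 6 − 5 = 1, and the invariant factors of ∂_1 are all 1, so H_0 = Z.
  H_1: rank ker ∂_1 − rank ∂_2 = (12 − 5) − 7 = 0, and the invariant factors of ∂_2 are all 1, so H_1 = 0.
  H_2: rank ker ∂_2 − rank ∂_3 = (8 − 7) − 0 = 1, and there is no ∂_3, so H_2 = Z.

H_0 = Z,  H_1 = 0,  H_2 = Z.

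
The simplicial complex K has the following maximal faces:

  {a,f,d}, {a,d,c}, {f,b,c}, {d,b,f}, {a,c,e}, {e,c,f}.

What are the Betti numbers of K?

K has 6 vertices, 12 edges, 6 triangles.
rank ∂_0 = 0, rank ∂_1 = 5 ⇒ b_0 = 6 − 0 − 5 = 1; all invariant factors of ∂_1 are 1 so no torsion. So H_0 = Z.
rank ∂_1 = 5, rank ∂_2 = 6 ⇒ b_1 = 12 − 5 − 6 = 1; all invariant factors of ∂_2 are 1 so no torsion. So H_1 = Z.
rank ∂_2 = 6, rank ∂_3 = 0 ⇒ b_2 = 6 − 6 − 0 = 0. So H_2 = 0.

b_0 = 1, b_1 = 1, b_2 = 0.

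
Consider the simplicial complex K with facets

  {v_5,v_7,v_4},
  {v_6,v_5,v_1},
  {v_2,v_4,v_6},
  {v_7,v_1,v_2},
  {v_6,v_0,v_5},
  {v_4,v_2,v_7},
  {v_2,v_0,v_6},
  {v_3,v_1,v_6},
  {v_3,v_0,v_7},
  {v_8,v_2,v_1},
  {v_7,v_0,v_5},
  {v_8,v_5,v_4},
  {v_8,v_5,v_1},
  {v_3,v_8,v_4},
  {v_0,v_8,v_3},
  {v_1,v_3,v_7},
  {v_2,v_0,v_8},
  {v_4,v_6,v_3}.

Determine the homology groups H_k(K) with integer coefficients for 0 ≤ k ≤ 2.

H_0 ≅ Z,  H_1 ≅ Z^2,  H_2 ≅ Z.

We work with the vertex ordering v_0 < v_1 < v_2 < v_3 < v_4 < v_5 < v_6 < v_7 < v_8. The simplices of K, each written with vertices in increasing order, are:

  0-simplices (9): [v_0], [v_1], [v_2], [v_3], [v_4], [v_5], [v_6], [v_7], [v_8]
  1-simplices (27): (27 of them)
  2-simplices (18): (18 of them)

Hence C_0 ≅ Z^9, C_1 ≅ Z^27, C_2 ≅ Z^18.

∂_1: C_1 → C_0 maps an edge to its endpoints' difference, ∂[p,q] = q − p. For instance
  ∂[v_1,v_7] = [v_7] − [v_1].
The resulting 9×27 matrix has rank 8, and its Smith normal form has invariant factors (1,1,1,1,1,1,1,1).

Boundary ∂_2: C_2 → C_1 acts by ∂[p,q,r] = [q,r] − [p,r] + [p,q]. For instance
  ∂[v_3,v_4,v_8] = [v_4,v_8] − [v_3,v_8] + [v_3,v_4],
  ∂[v_3,v_4,v_6] = [v_4,v_6] − [v_3,v_6] + [v_3,v_4].
The resulting 27×18 matrix has rank 17, and its Smith normal form has invariant factors (1,1,1,1,1,1,1,1,1,1,1,1,1,1,1,1,1).

Now H_k = ker ∂_k / im ∂_{k+1}, so:

  H_0: rank C_0 − rank ∂_1 = 9 − 8 = 1, and the invariant factors of ∂_1 are all 1, so H_0 ≅ Z.
  H_1: rank ker ∂_1 − rank ∂_2 = (27 − 8) − 17 = 2, and the invariant factors of ∂_2 are all 1, so H_1 ≅ Z^2.
  H_2: rank ker ∂_2 − rank ∂_3 = (18 − 17) − 0 = 1, and there is no ∂_3, so H_2 ≅ Z.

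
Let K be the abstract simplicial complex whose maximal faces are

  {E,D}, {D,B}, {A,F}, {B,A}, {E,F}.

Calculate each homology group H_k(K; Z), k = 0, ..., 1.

H_0 = Z,  H_1 = Z.

Take the total order A < B < D < E < F on the vertex set. Then K (dimension 1) consists of the simplices:

  0-simplices (5): A, B, D, E, F
  1-simplices (5): AB, AF, BD, DE, EF

giving chain groups C_0 ≅ Z^5, C_1 ≅ Z^5.

∂_1: C_1 → C_0 maps an edge to its endpoints' difference, ∂[p,q] = q − p. For instance
  ∂BD = D − B.
The 5×5 boundary matrix has rank 4 and Smith normal form diag(1,1,1,1).

From H_k ≅ ker(∂_k) / im(∂_{k+1}) we obtain:

  H_0: rank C_0 − rank ∂_1 = 5 − 4 = 1, and the invariant factors of ∂_1 are all 1, so H_0 ≅ Z.
  H_1: rank ker ∂_1 − rank ∂_2 = (5 − 4) − 0 = 1, and there is no ∂_2, so H_1 ≅ Z.

(K is a triangulation of the circle S^1.)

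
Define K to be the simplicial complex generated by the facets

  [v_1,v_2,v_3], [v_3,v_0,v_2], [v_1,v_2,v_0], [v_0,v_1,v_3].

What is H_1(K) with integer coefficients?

Order the vertices as v_0 < v_1 < v_2 < v_3. Listing each simplex with vertices in this order, K has dimension 2 with simplices:

  0-simplices (4): [v_0], [v_1], [v_2], [v_3]
  1-simplices (6): [v_0,v_1], [v_0,v_2], [v_0,v_3], [v_1,v_2], [v_1,v_3], [v_2,v_3]
  2-simplices (4): [v_0,v_1,v_2], [v_0,v_1,v_3], [v_0,v_2,v_3], [v_1,v_2,v_3]

so the chain groups are C_0 ≅ Z^4, C_1 ≅ Z^6, C_2 ≅ Z^4.

∂_1: C_1 → C_0 sends each edge [p,q] (with p < q) to q − p. For instance
  ∂[v_0,v_1] = [v_1] − [v_0].
The resulting 4×6 matrix has rank 3, and its Smith normal form has invariant factors (1,1,1).

∂_2: C_2 → C_1 sends each 2-simplex [p,q,r] to [q,r] − [p,r] + [p,q]. For instance
  ∂[v_0,v_2,v_3] = [v_2,v_3] − [v_0,v_3] + [v_0,v_2],
  ∂[v_0,v_1,v_2] = [v_1,v_2] − [v_0,v_2] + [v_0,v_1].
As a 6×4 matrix over Z this has rank 3, with invariant factors (1,1,1).

From H_k ≅ ker(∂_k) / im(∂_{k+1}) we obtain:

  H_1: rank ker ∂_1 − rank ∂_2 = (6 − 3) − 3 = 0, and the invariant factors of ∂_2 are all 1, so H_1 = 0.

(K is a triangulation of the 2-sphere S^2.)

H_1 = 0.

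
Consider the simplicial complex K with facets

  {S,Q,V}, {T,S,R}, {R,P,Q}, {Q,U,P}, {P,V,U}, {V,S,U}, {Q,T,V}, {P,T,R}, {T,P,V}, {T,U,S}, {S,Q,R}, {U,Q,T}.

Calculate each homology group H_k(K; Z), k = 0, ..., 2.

Take the total order P < Q < R < S < T < U < V on the vertex set. Then K (dimension 2) consists of the simplices:

  0-simplices (7): P, Q, R, S, T, U, V
  1-simplices (18): PQ, PR, PT, PU, PV, QR, QS, QT, QU, QV, RS, RT, ST, SU, SV, TU, TV, UV
  2-simplices (12): PQR, PQU, PRT, PTV, PUV, QRS, QSV, QTU, QTV, RST, STU, SUV

giving chain groups C_0 ≅ Z^7, C_1 ≅ Z^18, C_2 ≅ Z^12.

∂_1: C_1 → C_0 maps an edge to its endpoints' difference, ∂[p,q] = q − p. For instance
  ∂QR = R − Q.
The resulting 7×18 matrix has rank 6, and its Smith normal form has invariant factors (1,1,1,1,1,1).

The boundary map ∂_2: C_2 → C_1 sends each 2-simplex [p,q,r] to [q,r] − [p,r] + [p,q]. For instance
  ∂PRT = RT − PT + PR,
  ∂PTV = TV − PV + PT.
The resulting 18×12 matrix has rank 12, and its Smith normal form has invariant factors (1,1,1,1,1,1,1,1,1,1,1,2).

Computing H_k = (kernel of ∂_k) / (image of ∂_{k+1}):

  H_0: rank C_0 − rank ∂_1 = 7 − 6 = 1, and the invariant factors of ∂_1 are all 1, so H_0 = Z.
  H_1: rank ker ∂_1 − rank ∂_2 = (18 − 6) − 12 = 0, and ∂_2 has invariant factor 2 > 1, so H_1 = Z/2.
  H_2: rank ker ∂_2 − rank ∂_3 = (12 − 12) − 0 = 0, and there is no ∂_3, so H_2 = 0.

H_0 ≅ Z,  H_1 ≅ Z/2,  H_2 = 0.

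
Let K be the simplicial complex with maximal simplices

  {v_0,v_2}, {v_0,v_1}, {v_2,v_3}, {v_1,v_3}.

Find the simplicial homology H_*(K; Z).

H_0 ≅ Z,  H_1 ≅ Z.

Take the total order v_0 < v_1 < v_2 < v_3 on the vertex set. Then K (dimension 1) consists of the simplices:

  0-simplices (4): [v_0], [v_1], [v_2], [v_3]
  1-simplices (4): [v_0,v_1], [v_0,v_2], [v_1,v_3], [v_2,v_3]

so the chain groups are C_0 ≅ Z^4, C_1 ≅ Z^4.

∂_1: C_1 → C_0 maps an edge to its endpoints' difference, ∂[p,q] = q − p. For instance
  ∂[v_0,v_1] = [v_1] − [v_0].
The 4×4 boundary matrix has rank 3 and Smith normal form diag(1,1,1).

Computing H_k = (kernel of ∂_k) / (image of ∂_{k+1}):

  H_0: rank C_0 − rank ∂_1 = 4 − 3 = 1, and the invariant factors of ∂_1 are all 1, so H_0 = Z.
  H_1: rank ker ∂_1 − rank ∂_2 = (4 − 3) − 0 = 1, and there is no ∂_2, so H_1 = Z.

(K is a triangulation of the circle S^1.)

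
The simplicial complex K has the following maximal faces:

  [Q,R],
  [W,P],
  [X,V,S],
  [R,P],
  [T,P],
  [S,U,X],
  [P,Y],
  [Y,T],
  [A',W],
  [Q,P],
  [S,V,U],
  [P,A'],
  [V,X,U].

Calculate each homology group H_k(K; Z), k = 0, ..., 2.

H_0 ≅ Z^2,  H_1 ≅ Z^3,  H_2 ≅ Z.

Fix the vertex order P < Q < R < S < T < U < V < W < X < Y < A' and write every simplex with vertices in increasing order. Then dim K = 2 and the simplices of K are:

  0-simplices (11): [P], [Q], [R], [S], [T], [U], [V], [W], [X], [Y], [A']
  1-simplices (15): [P,Q], [P,R], [P,T], [P,W], [P,Y], [P,A'], [Q,R], [S,U], [S,V], [S,X], [T,Y], [U,V], [U,X], [V,X], [W,A']
  2-simplices (4): [S,U,V], [S,U,X], [S,V,X], [U,V,X]

Hence C_0 ≅ Z^11, C_1 ≅ Z^15, C_2 ≅ Z^4.

∂_1: C_1 → C_0 sends each edge [p,q] (with p < q) to q − p.
The 11×15 boundary matrix has rank 9 and Smith normal form diag(1,1,1,1,1,1,1,1,1).

Boundary ∂_2: C_2 → C_1 maps a triangle to the signed sum of its edges. For instance
  ∂[S,U,X] = [U,X] − [S,X] + [S,U],
  ∂[U,V,X] = [V,X] − [U,X] + [U,V].
The 15×4 boundary matrix has rank 3 and Smith normal form diag(1,1,1).

Reading off H_k = ker ∂_k / im ∂_{k+1}:

  H_0: rank C_0 − rank ∂_1 = 11 − 9 = 2, and the invariant factors of ∂_1 are all 1, so H_0 ≅ Z^2.
  H_1: rank ker ∂_1 − rank ∂_2 = (15 − 9) − 3 = 3, and the invariant factors of ∂_2 are all 1, so H_1 ≅ Z^3.
  H_2: rank ker ∂_2 − rank ∂_3 = (4 − 3) − 0 = 1, and there is no ∂_3, so H_2 ≅ Z.

As a check, the Euler characteristic is 11 − 15 + 4 = 0, which agrees with 2 − 3 + 1 = 0.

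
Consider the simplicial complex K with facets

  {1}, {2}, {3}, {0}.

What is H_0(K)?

We work with the vertex ordering 0 < 1 < 2 < 3. The simplices of K, each written with vertices in increasing order, are:

  0-simplices (4): [0], [1], [2], [3]

so the chain groups are C_0 ≅ Z^4.

Computing H_k = (kernel of ∂_k) / (image of ∂_{k+1}):

  H_0: rank C_0 − rank ∂_1 = 4 − 0 = 4, and there is no ∂_1, so H_0 = Z^4.

H_0 = Z^4.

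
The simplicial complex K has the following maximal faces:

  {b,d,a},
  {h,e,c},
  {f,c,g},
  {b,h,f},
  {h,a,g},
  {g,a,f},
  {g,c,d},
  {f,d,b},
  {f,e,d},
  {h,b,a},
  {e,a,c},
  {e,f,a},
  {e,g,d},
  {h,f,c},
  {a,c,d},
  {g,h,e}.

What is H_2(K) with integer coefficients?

H_2 = Z.

Order the vertices as a < b < c < d < e < f < g < h. Listing each simplex with vertices in this order, K has dimension 2 with simplices:

  0-simplices (8): a, b, c, d, e, f, g, h
  1-simplices (24): ab, ac, ad, ae, af, ag, ah, bd, bf, bh, cd, ce, cf, cg, ch, de, df, dg, ef, eg, eh, fg, fh, gh
  2-simplices (16): abd, abh, acd, ace, aef, afg, agh, bdf, bfh, cdg, ceh, cfg, cfh, def, deg, egh

giving chain groups C_0 ≅ Z^8, C_1 ≅ Z^24, C_2 ≅ Z^16.

The boundary map ∂_1: C_1 → C_0 maps an edge to its endpoints' difference, ∂[p,q] = q − p.
The resulting 8×24 matrix has rank 7, and its Smith normal form has invariant factors (1,1,1,1,1,1,1).

∂_2: C_2 → C_1 sends each 2-simplex [p,q,r] to [q,r] − [p,r] + [p,q]. For instance
  ∂abd = bd − ad + ab,
  ∂afg = fg − ag + af.
The 24×16 boundary matrix has rank 15 and Smith normal form diag(1,1,1,1,1,1,1,1,1,1,1,1,1,1,1).

From H_k ≅ ker(∂_k) / im(∂_{k+1}) we obtain:

  H_2: rank ker ∂_2 − rank ∂_3 = (16 − 15) − 0 = 1, and there is no ∂_3, so H_2 = Z.

(K is a triangulation of the torus T^2.)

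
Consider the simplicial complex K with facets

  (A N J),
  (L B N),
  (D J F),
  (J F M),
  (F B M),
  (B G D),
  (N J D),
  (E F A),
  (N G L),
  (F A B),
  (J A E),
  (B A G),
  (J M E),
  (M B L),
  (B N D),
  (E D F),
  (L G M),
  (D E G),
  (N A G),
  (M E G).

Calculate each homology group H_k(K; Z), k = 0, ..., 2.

H_0 ≅ Z,  H_1 ≅ Z ⊕ Z_2,  H_2 = 0.

Take the total order A < B < D < E < F < G < J < L < M < N on the vertex set. Then K (dimension 2) consists of the simplices:

  0-simplices (10): A, B, D, E, F, G, J, L, M, N
  1-simplices (30): AB, AE, AF, AG, AJ, AN, BD, BF, BG, BL, BM, BN, DE, DF, DG, DJ, DN, EF, EG, EJ, EM, FJ, FM, GL, GM, GN, JM, JN, LM, LN
  2-simplices (20): ABF, ABG, AEF, AEJ, AGN, AJN, BDG, BDN, BFM, BLM, BLN, DEF, DEG, DFJ, DJN, EGM, EJM, FJM, GLM, GLN

so the chain groups are C_0 ≅ Z^10, C_1 ≅ Z^30, C_2 ≅ Z^20.

The boundary map ∂_1: C_1 → C_0 sends each edge [p,q] (with p < q) to q − p. For instance
  ∂FJ = J − F.
This gives a 10×30 integer matrix of rank 9; reducing to Smith normal form yields diagonal entries (1,1,1,1,1,1,1,1,1).

∂_2: C_2 → C_1 sends each 2-simplex [p,q,r] to [q,r] − [p,r] + [p,q]. For instance
  ∂BFM = FM − BM + BF,
  ∂ABG = BG − AG + AB.
This gives a 30×20 integer matrix of rank 20; reducing to Smith normal form yields diagonal entries (1,1,1,1,1,1,1,1,1,1,1,1,1,1,1,1,1,1,1,2).

Computing H_k = (kernel of ∂_k) / (image of ∂_{k+1}):

  H_0: rank C_0 − rank ∂_1 = 10 − 9 = 1, and the invariant factors of ∂_1 are all 1, so H_0 = Z.
  H_1: rank ker ∂_1 − rank ∂_2 = (30 − 9) − 20 = 1, and ∂_2 has invariant factor 2 > 1, so H_1 = Z ⊕ Z_2.
  H_2: rank ker ∂_2 − rank ∂_3 = (20 − 20) − 0 = 0, and there is no ∂_3, so H_2 = 0.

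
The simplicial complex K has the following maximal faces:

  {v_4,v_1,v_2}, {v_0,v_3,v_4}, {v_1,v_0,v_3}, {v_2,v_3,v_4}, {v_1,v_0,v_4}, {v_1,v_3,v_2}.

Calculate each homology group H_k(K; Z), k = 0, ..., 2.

Take the total order v_0 < v_1 < v_2 < v_3 < v_4 on the vertex set. Then K (dimension 2) consists of the simplices:

  0-simplices (5): [v_0], [v_1], [v_2], [v_3], [v_4]
  1-simplices (9): [v_0,v_1], [v_0,v_3], [v_0,v_4], [v_1,v_2], [v_1,v_3], [v_1,v_4], [v_2,v_3], [v_2,v_4], [v_3,v_4]
  2-simplices (6): [v_0,v_1,v_3], [v_0,v_1,v_4], [v_0,v_3,v_4], [v_1,v_2,v_3], [v_1,v_2,v_4], [v_2,v_3,v_4]

Hence C_0 ≅ Z^5, C_1 ≅ Z^9, C_2 ≅ Z^6.

The boundary map ∂_1: C_1 → C_0 sends each edge [p,q] (with p < q) to q − p.
As a 5×9 matrix over Z this has rank 4, with invariant factors (1,1,1,1).

∂_2: C_2 → C_1 sends each 2-simplex [p,q,r] to [q,r] − [p,r] + [p,q]. For instance
  ∂[v_1,v_2,v_3] = [v_2,v_3] − [v_1,v_3] + [v_1,v_2],
  ∂[v_0,v_1,v_4] = [v_1,v_4] − [v_0,v_4] + [v_0,v_1].
The resulting 9×6 matrix has rank 5, and its Smith normal form has invariant factors (1,1,1,1,1).

Now H_k = ker ∂_k / im ∂_{k+1}, so:

  H_0: rank C_0 − rank ∂_1 = 5 − 4 = 1, and the invariant factors of ∂_1 are all 1, so H_0 ≅ Z.
  H_1: rank ker ∂_1 − rank ∂_2 = (9 − 4) − 5 = 0, and the invariant factors of ∂_2 are all 1, so H_1 ≅ 0.
  H_2: rank ker ∂_2 − rank ∂_3 = (6 − 5) − 0 = 1, and there is no ∂_3, so H_2 ≅ Z.

H_0 ≅ Z,  H_1 = 0,  H_2 ≅ Z.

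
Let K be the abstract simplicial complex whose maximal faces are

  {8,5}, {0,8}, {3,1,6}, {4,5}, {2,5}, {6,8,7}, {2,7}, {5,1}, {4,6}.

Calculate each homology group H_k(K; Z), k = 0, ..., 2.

K has 9 vertices, 13 edges, 2 triangles.
rank ∂_0 = 0, rank ∂_1 = 8 ⇒ b_0 = 9 − 0 − 8 = 1; all invariant factors of ∂_1 are 1 so no torsion. So H_0 ≅ Z.
rank ∂_1 = 8, rank ∂_2 = 2 ⇒ b_1 = 13 − 8 − 2 = 3; all invariant factors of ∂_2 are 1 so no torsion. So H_1 ≅ Z^3.
rank ∂_2 = 2, rank ∂_3 = 0 ⇒ b_2 = 2 − 2 − 0 = 0. So H_2 ≅ 0.

H_0 = Z,  H_1 = Z^3,  H_2 = 0.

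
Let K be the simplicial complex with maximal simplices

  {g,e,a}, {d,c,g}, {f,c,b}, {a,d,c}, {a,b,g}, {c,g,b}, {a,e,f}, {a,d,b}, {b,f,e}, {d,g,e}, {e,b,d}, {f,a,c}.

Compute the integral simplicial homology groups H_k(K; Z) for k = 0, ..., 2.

We work with the vertex ordering a < b < c < d < e < f < g. The simplices of K, each written with vertices in increasing order, are:

  0-simplices (7): a, b, c, d, e, f, g
  1-simplices (18): ab, ac, ad, ae, af, ag, bc, bd, be, bf, bg, cd, cf, cg, de, dg, ef, eg
  2-simplices (12): abd, abg, acd, acf, aef, aeg, bcf, bcg, bde, bef, cdg, deg

Hence C_0 ≅ Z^7, C_1 ≅ Z^18, C_2 ≅ Z^12.

∂_1: C_1 → C_0 is given by ∂[p,q] = [q] − [p]. For instance
  ∂ag = g − a.
The 7×18 boundary matrix has rank 6 and Smith normal form diag(1,1,1,1,1,1).

∂_2: C_2 → C_1 acts by ∂[p,q,r] = [q,r] − [p,r] + [p,q]. For instance
  ∂aeg = eg − ag + ae,
  ∂aef = ef − af + ae.
The 18×12 boundary matrix has rank 12 and Smith normal form diag(1,1,1,1,1,1,1,1,1,1,1,2).

From H_k ≅ ker(∂_k) / im(∂_{k+1}) we obtain:

  H_0: rank C_0 − rank ∂_1 = 7 − 6 = 1, and the invariant factors of ∂_1 are all 1, so H_0 ≅ Z.
  H_1: rank ker ∂_1 − rank ∂_2 = (18 − 6) − 12 = 0, and ∂_2 has invariant factor 2 > 1, so H_1 ≅ Z/2.
  H_2: rank ker ∂_2 − rank ∂_3 = (12 − 12) − 0 = 0, and there is no ∂_3, so H_2 ≅ 0.

(K is a triangulation of the real projective plane RP^2.)

H_0 ≅ Z,  H_1 ≅ Z/2,  H_2 = 0.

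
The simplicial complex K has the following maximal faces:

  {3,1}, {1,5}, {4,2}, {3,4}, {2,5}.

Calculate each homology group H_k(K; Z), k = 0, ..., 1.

Fix the vertex order 1 < 2 < 3 < 4 < 5 and write every simplex with vertices in increasing order. Then dim K = 1 and the simplices of K are:

  0-simplices (5): [1], [2], [3], [4], [5]
  1-simplices (5): [1,3], [1,5], [2,4], [2,5], [3,4]

so the chain groups are C_0 ≅ Z^5, C_1 ≅ Z^5.

The boundary map ∂_1: C_1 → C_0 maps an edge to its endpoints' difference, ∂[p,q] = q − p. For instance
  ∂[1,3] = [3] − [1].
As a 5×5 matrix over Z this has rank 4, with invariant factors (1,1,1,1).

Now H_k = ker ∂_k / im ∂_{k+1}, so:

  H_0: rank C_0 − rank ∂_1 = 5 − 4 = 1, and the invariant factors of ∂_1 are all 1, so H_0 = Z.
  H_1: rank ker ∂_1 − rank ∂_2 = (5 − 4) − 0 = 1, and there is no ∂_2, so H_1 = Z.

H_0 = Z,  H_1 = Z.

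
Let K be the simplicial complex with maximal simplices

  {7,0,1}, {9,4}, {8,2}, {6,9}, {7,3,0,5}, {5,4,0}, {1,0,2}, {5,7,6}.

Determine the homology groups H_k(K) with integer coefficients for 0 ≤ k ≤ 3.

Fix the vertex order 0 < 1 < 2 < 3 < 4 < 5 < 6 < 7 < 8 < 9 and write every simplex with vertices in increasing order. Then dim K = 3 and the simplices of K are:

  0-simplices (10): [0], [1], [2], [3], [4], [5], [6], [7], [8], [9]
  1-simplices (17): [0,1], [0,2], [0,3], [0,4], [0,5], [0,7], [1,2], [1,7], [2,8], [3,5], [3,7], [4,5], [4,9], [5,6], [5,7], [6,7], [6,9]
  2-simplices (8): [0,1,2], [0,1,7], [0,3,5], [0,3,7], [0,4,5], [0,5,7], [3,5,7], [5,6,7]
  3-simplices (1): [0,3,5,7]

giving chain groups C_0 ≅ Z^10, C_1 ≅ Z^17, C_2 ≅ Z^8, C_3 ≅ Z^1.

∂_1: C_1 → C_0 is given by ∂[p,q] = [q] − [p]. For instance
  ∂[2,8] = [8] − [2].
This gives a 10×17 integer matrix of rank 9; reducing to Smith normal form yields diagonal entries (1,1,1,1,1,1,1,1,1).

The boundary map ∂_2: C_2 → C_1 maps a triangle to the signed sum of its edges. For instance
  ∂[0,1,7] = [1,7] − [0,7] + [0,1],
  ∂[0,3,5] = [3,5] − [0,5] + [0,3].
As a 17×8 matrix over Z this has rank 7, with invariant factors (1,1,1,1,1,1,1).

The boundary map ∂_3: C_3 → C_2 sends each 3-simplex σ to the alternating sum Σ_i (−1)^i (σ with its i-th vertex removed). For instance
  ∂[0,3,5,7] = [3,5,7] − [0,5,7] + [0,3,7] − [0,3,5].
The resulting 8×1 matrix has rank 1, and its Smith normal form has invariant factors (1).

Reading off H_k = ker ∂_k / im ∂_{k+1}:

  H_0: rank C_0 − rank ∂_1 = 10 − 9 = 1, and the invariant factors of ∂_1 are all 1, so H_0 ≅ Z.
  H_1: rank ker ∂_1 − rank ∂_2 = (17 − 9) − 7 = 1, and the invariant factors of ∂_2 are all 1, so H_1 ≅ Z.
  H_2: rank ker ∂_2 − rank ∂_3 = (8 − 7) − 1 = 0, and the invariant factors of ∂_3 are all 1, so H_2 ≅ 0.
  H_3: rank ker ∂_3 − rank ∂_4 = (1 − 1) − 0 = 0, and there is no ∂_4, so H_3 ≅ 0.

H_0 ≅ Z,  H_1 ≅ Z,  H_2 = 0,  H_3 = 0.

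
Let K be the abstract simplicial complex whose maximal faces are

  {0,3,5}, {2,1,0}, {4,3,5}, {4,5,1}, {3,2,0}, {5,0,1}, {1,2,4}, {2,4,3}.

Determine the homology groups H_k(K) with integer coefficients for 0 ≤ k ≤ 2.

Fix the vertex order 0 < 1 < 2 < 3 < 4 < 5 and write every simplex with vertices in increasing order. Then dim K = 2 and the simplices of K are:

  0-simplices (6): [0], [1], [2], [3], [4], [5]
  1-simplices (12): [0,1], [0,2], [0,3], [0,5], [1,2], [1,4], [1,5], [2,3], [2,4], [3,4], [3,5], [4,5]
  2-simplices (8): [0,1,2], [0,1,5], [0,2,3], [0,3,5], [1,2,4], [1,4,5], [2,3,4], [3,4,5]

giving chain groups C_0 ≅ Z^6, C_1 ≅ Z^12, C_2 ≅ Z^8.

∂_1: C_1 → C_0 sends each edge [p,q] (with p < q) to q − p. For instance
  ∂[4,5] = [5] − [4].
As a 6×12 matrix over Z this has rank 5, with invariant factors (1,1,1,1,1).

The boundary map ∂_2: C_2 → C_1 sends each 2-simplex [p,q,r] to [q,r] − [p,r] + [p,q]. For instance
  ∂[3,4,5] = [4,5] − [3,5] + [3,4],
  ∂[1,2,4] = [2,4] − [1,4] + [1,2].
The resulting 12×8 matrix has rank 7, and its Smith normal form has invariant factors (1,1,1,1,1,1,1).

From H_k ≅ ker(∂_k) / im(∂_{k+1}) we obtain:

  H_0: rank C_0 − rank ∂_1 = 6 − 5 = 1, and the invariant factors of ∂_1 are all 1, so H_0 ≅ Z.
  H_1: rank ker ∂_1 − rank ∂_2 = (12 − 5) − 7 = 0, and the invariant factors of ∂_2 are all 1, so H_1 ≅ 0.
  H_2: rank ker ∂_2 − rank ∂_3 = (8 − 7) − 0 = 1, and there is no ∂_3, so H_2 ≅ Z.

H_0 = Z,  H_1 = 0,  H_2 = Z.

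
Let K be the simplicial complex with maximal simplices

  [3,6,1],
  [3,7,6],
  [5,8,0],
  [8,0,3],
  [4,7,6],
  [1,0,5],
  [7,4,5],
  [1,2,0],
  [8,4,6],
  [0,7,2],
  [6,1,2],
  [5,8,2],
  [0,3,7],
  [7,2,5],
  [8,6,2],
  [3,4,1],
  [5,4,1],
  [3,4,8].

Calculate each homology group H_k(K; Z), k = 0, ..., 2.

Order the vertices as 0 < 1 < 2 < 3 < 4 < 5 < 6 < 7 < 8. Listing each simplex with vertices in this order, K has dimension 2 with simplices:

  0-simplices (9): [0], [1], [2], [3], [4], [5], [6], [7], [8]
  1-simplices (27): (27 of them)
  2-simplices (18): [0,1,2], [0,1,5], [0,2,7], [0,3,7], [0,3,8], [0,5,8], [1,2,6], [1,3,4], [1,3,6], [1,4,5], [2,5,7], [2,5,8], [2,6,8], [3,4,8], [3,6,7], [4,5,7], [4,6,7], [4,6,8]

Hence C_0 ≅ Z^9, C_1 ≅ Z^27, C_2 ≅ Z^18.

Boundary ∂_1: C_1 → C_0 is given by ∂[p,q] = [q] − [p]. For instance
  ∂[1,5] = [5] − [1].
This gives a 9×27 integer matrix of rank 8; reducing to Smith normal form yields diagonal entries (1,1,1,1,1,1,1,1).

The boundary map ∂_2: C_2 → C_1 sends each 2-simplex [p,q,r] to [q,r] − [p,r] + [p,q]. For instance
  ∂[4,6,8] = [6,8] − [4,8] + [4,6],
  ∂[1,4,5] = [4,5] − [1,5] + [1,4].
This gives a 27×18 integer matrix of rank 18; reducing to Smith normal form yields diagonal entries (1,1,1,1,1,1,1,1,1,1,1,1,1,1,1,1,1,2).

Reading off H_k = ker ∂_k / im ∂_{k+1}:

  H_0: rank C_0 − rank ∂_1 = 9 − 8 = 1, and the invariant factors of ∂_1 are all 1, so H_0 ≅ Z.
  H_1: rank ker ∂_1 − rank ∂_2 = (27 − 8) − 18 = 1, and ∂_2 has invariant factor 2 > 1, so H_1 ≅ Z ⊕ Z/2.
  H_2: rank ker ∂_2 − rank ∂_3 = (18 − 18) − 0 = 0, and there is no ∂_3, so H_2 ≅ 0.

As a check, the Euler characteristic is 9 − 27 + 18 = 0, which agrees with 1 − 1 + 0 = 0.

H_0 ≅ Z,  H_1 ≅ Z ⊕ Z/2,  H_2 = 0.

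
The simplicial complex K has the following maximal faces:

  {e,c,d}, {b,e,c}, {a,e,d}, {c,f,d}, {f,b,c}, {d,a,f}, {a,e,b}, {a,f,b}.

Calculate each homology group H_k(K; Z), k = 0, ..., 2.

H_0 = Z,  H_1 = 0,  H_2 = Z.

Order the vertices as a < b < c < d < e < f. Listing each simplex with vertices in this order, K has dimension 2 with simplices:

  0-simplices (6): a, b, c, d, e, f
  1-simplices (12): ab, ad, ae, af, bc, be, bf, cd, ce, cf, de, df
  2-simplices (8): abe, abf, ade, adf, bce, bcf, cde, cdf

Hence C_0 ≅ Z^6, C_1 ≅ Z^12, C_2 ≅ Z^8.

∂_1: C_1 → C_0 maps an edge to its endpoints' difference, ∂[p,q] = q − p.
The 6×12 boundary matrix has rank 5 and Smith normal form diag(1,1,1,1,1).

The boundary map ∂_2: C_2 → C_1 maps a triangle to the signed sum of its edges. For instance
  ∂ade = de − ae + ad,
  ∂cdf = df − cf + cd.
As a 12×8 matrix over Z this has rank 7, with invariant factors (1,1,1,1,1,1,1).

From H_k ≅ ker(∂_k) / im(∂_{k+1}) we obtain:

  H_0: rank C_0 − rank ∂_1 = 6 − 5 = 1, and the invariant factors of ∂_1 are all 1, so H_0 ≅ Z.
  H_1: rank ker ∂_1 − rank ∂_2 = (12 − 5) − 7 = 0, and the invariant factors of ∂_2 are all 1, so H_1 ≅ 0.
  H_2: rank ker ∂_2 − rank ∂_3 = (8 − 7) − 0 = 1, and there is no ∂_3, so H_2 ≅ Z.

As a check, the Euler characteristic is 6 − 12 + 8 = 2, which agrees with 1 − 0 + 1 = 2.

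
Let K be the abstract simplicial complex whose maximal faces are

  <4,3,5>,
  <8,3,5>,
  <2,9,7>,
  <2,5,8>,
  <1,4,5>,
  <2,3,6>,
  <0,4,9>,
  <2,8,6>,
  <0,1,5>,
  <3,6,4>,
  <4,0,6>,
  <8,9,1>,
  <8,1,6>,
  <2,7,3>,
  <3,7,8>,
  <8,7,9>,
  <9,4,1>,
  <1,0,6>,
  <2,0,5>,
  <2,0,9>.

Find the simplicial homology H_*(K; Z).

H_0 ≅ Z,  H_1 ≅ Z ⊕ Z_2,  H_2 = 0.

Fix the vertex order 0 < 1 < 2 < 3 < 4 < 5 < 6 < 7 < 8 < 9 and write every simplex with vertices in increasing order. Then dim K = 2 and the simplices of K are:

  0-simplices (10): [0], [1], [2], [3], [4], [5], [6], [7], [8], [9]
  1-simplices (30): (30 of them)
  2-simplices (20): (20 of them)

Hence C_0 ≅ Z^10, C_1 ≅ Z^30, C_2 ≅ Z^20.

The boundary map ∂_1: C_1 → C_0 maps an edge to its endpoints' difference, ∂[p,q] = q − p. For instance
  ∂[4,9] = [9] − [4].
The resulting 10×30 matrix has rank 9, and its Smith normal form has invariant factors (1,1,1,1,1,1,1,1,1).

∂_2: C_2 → C_1 sends each 2-simplex [p,q,r] to [q,r] − [p,r] + [p,q]. For instance
  ∂[1,4,5] = [4,5] − [1,5] + [1,4],
  ∂[3,4,6] = [4,6] − [3,6] + [3,4].
As a 30×20 matrix over Z this has rank 20, with invariant factors (1,1,1,1,1,1,1,1,1,1,1,1,1,1,1,1,1,1,1,2).

From H_k ≅ ker(∂_k) / im(∂_{k+1}) we obtain:

  H_0: rank C_0 − rank ∂_1 = 10 − 9 = 1, and the invariant factors of ∂_1 are all 1, so H_0 = Z.
  H_1: rank ker ∂_1 − rank ∂_2 = (30 − 9) − 20 = 1, and ∂_2 has invariant factor 2 > 1, so H_1 = Z ⊕ Z_2.
  H_2: rank ker ∂_2 − rank ∂_3 = (20 − 20) − 0 = 0, and there is no ∂_3, so H_2 = 0.

(K is a triangulation of the Klein bottle.)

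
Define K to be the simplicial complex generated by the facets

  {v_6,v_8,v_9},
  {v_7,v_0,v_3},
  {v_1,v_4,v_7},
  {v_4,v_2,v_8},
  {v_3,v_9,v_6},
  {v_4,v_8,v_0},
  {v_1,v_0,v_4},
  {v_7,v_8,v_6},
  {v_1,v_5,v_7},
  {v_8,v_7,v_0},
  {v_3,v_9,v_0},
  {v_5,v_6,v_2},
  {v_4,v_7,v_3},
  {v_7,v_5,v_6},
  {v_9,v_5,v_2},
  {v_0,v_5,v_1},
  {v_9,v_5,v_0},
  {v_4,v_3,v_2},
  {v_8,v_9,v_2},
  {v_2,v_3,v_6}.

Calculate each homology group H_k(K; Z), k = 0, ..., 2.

H_0 ≅ Z,  H_1 ≅ Z ⊕ Z/2,  H_2 = 0.

K has 10 vertices, 30 edges, 20 triangles.
rank ∂_0 = 0, rank ∂_1 = 9 ⇒ b_0 = 10 − 0 − 9 = 1; all invariant factors of ∂_1 are 1 so no torsion. So H_0 ≅ Z.
rank ∂_1 = 9, rank ∂_2 = 20 ⇒ b_1 = 30 − 9 − 20 = 1; ∂_2 has invariant factor(s) [2] giving torsion. So H_1 ≅ Z ⊕ Z/2.
rank ∂_2 = 20, rank ∂_3 = 0 ⇒ b_2 = 20 − 20 − 0 = 0. So H_2 ≅ 0.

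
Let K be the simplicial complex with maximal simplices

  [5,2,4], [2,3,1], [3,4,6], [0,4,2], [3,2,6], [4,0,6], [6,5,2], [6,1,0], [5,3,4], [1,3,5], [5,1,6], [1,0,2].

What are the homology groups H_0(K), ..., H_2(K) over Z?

H_0 ≅ Z,  H_1 ≅ Z/2,  H_2 = 0.

Take the total order 0 < 1 < 2 < 3 < 4 < 5 < 6 on the vertex set. Then K (dimension 2) consists of the simplices:

  0-simplices (7): [0], [1], [2], [3], [4], [5], [6]
  1-simplices (18): [0,1], [0,2], [0,4], [0,6], [1,2], [1,3], [1,5], [1,6], [2,3], [2,4], [2,5], [2,6], [3,4], [3,5], [3,6], [4,5], [4,6], [5,6]
  2-simplices (12): [0,1,2], [0,1,6], [0,2,4], [0,4,6], [1,2,3], [1,3,5], [1,5,6], [2,3,6], [2,4,5], [2,5,6], [3,4,5], [3,4,6]

giving chain groups C_0 ≅ Z^7, C_1 ≅ Z^18, C_2 ≅ Z^12.

Boundary ∂_1: C_1 → C_0 maps an edge to its endpoints' difference, ∂[p,q] = q − p.
This gives a 7×18 integer matrix of rank 6; reducing to Smith normal form yields diagonal entries (1,1,1,1,1,1).

∂_2: C_2 → C_1 maps a triangle to the signed sum of its edges. For instance
  ∂[0,4,6] = [4,6] − [0,6] + [0,4],
  ∂[3,4,6] = [4,6] − [3,6] + [3,4].
The 18×12 boundary matrix has rank 12 and Smith normal form diag(1,1,1,1,1,1,1,1,1,1,1,2).

Now H_k = ker ∂_k / im ∂_{k+1}, so:

  H_0: rank C_0 − rank ∂_1 = 7 − 6 = 1, and the invariant factors of ∂_1 are all 1, so H_0 ≅ Z.
  H_1: rank ker ∂_1 − rank ∂_2 = (18 − 6) − 12 = 0, and ∂_2 has invariant factor 2 > 1, so H_1 ≅ Z/2.
  H_2: rank ker ∂_2 − rank ∂_3 = (12 − 12) − 0 = 0, and there is no ∂_3, so H_2 ≅ 0.

(K is a triangulation of the real projective plane RP^2.)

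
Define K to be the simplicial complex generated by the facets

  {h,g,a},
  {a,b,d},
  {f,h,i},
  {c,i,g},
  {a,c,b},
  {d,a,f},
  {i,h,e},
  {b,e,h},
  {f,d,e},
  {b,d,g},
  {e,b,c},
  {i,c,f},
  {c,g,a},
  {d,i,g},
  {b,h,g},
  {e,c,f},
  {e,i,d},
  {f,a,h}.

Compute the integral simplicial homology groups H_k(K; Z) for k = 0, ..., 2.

H_0 ≅ Z,  H_1 ≅ Z × Z/2,  H_2 = 0.

Order the vertices as a < b < c < d < e < f < g < h < i. Listing each simplex with vertices in this order, K has dimension 2 with simplices:

  0-simplices (9): a, b, c, d, e, f, g, h, i
  1-simplices (27): ab, ac, ad, af, ag, ah, bc, bd, be, bg, bh, ce, cf, cg, ci, de, df, dg, di, ef, eh, ei, fh, fi, gh, gi, hi
  2-simplices (18): abc, abd, acg, adf, afh, agh, bce, bdg, beh, bgh, cef, cfi, cgi, def, dei, dgi, ehi, fhi

giving chain groups C_0 ≅ Z^9, C_1 ≅ Z^27, C_2 ≅ Z^18.

The boundary map ∂_1: C_1 → C_0 is given by ∂[p,q] = [q] − [p]. For instance
  ∂ah = h − a.
The resulting 9×27 matrix has rank 8, and its Smith normal form has invariant factors (1,1,1,1,1,1,1,1).

The boundary map ∂_2: C_2 → C_1 acts by ∂[p,q,r] = [q,r] − [p,r] + [p,q]. For instance
  ∂afh = fh − ah + af,
  ∂bgh = gh − bh + bg.
The resulting 27×18 matrix has rank 18, and its Smith normal form has invariant factors (1,1,1,1,1,1,1,1,1,1,1,1,1,1,1,1,1,2).

Now H_k = ker ∂_k / im ∂_{k+1}, so:

  H_0: rank C_0 − rank ∂_1 = 9 − 8 = 1, and the invariant factors of ∂_1 are all 1, so H_0 ≅ Z.
  H_1: rank ker ∂_1 − rank ∂_2 = (27 − 8) − 18 = 1, and ∂_2 has invariant factor 2 > 1, so H_1 ≅ Z × Z/2.
  H_2: rank ker ∂_2 − rank ∂_3 = (18 − 18) − 0 = 0, and there is no ∂_3, so H_2 ≅ 0.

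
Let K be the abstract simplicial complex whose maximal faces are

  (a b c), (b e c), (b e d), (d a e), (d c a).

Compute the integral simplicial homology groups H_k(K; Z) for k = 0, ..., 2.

Order the vertices as a < b < c < d < e. Listing each simplex with vertices in this order, K has dimension 2 with simplices:

  0-simplices (5): a, b, c, d, e
  1-simplices (10): ab, ac, ad, ae, bc, bd, be, cd, ce, de
  2-simplices (5): abc, acd, ade, bce, bde

giving chain groups C_0 ≅ Z^5, C_1 ≅ Z^10, C_2 ≅ Z^5.

The boundary map ∂_1: C_1 → C_0 is given by ∂[p,q] = [q] − [p].
The resulting 5×10 matrix has rank 4, and its Smith normal form has invariant factors (1,1,1,1).

Boundary ∂_2: C_2 → C_1 maps a triangle to the signed sum of its edges. For instance
  ∂bce = ce − be + bc,
  ∂acd = cd − ad + ac.
The 10×5 boundary matrix has rank 5 and Smith normal form diag(1,1,1,1,1).

Computing H_k = (kernel of ∂_k) / (image of ∂_{k+1}):

  H_0: rank C_0 − rank ∂_1 = 5 − 4 = 1, and the invariant factors of ∂_1 are all 1, so H_0 = Z.
  H_1: rank ker ∂_1 − rank ∂_2 = (10 − 4) − 5 = 1, and the invariant factors of ∂_2 are all 1, so H_1 = Z.
  H_2: rank ker ∂_2 − rank ∂_3 = (5 − 5) − 0 = 0, and there is no ∂_3, so H_2 = 0.

As a check, the Euler characteristic is 5 − 10 + 5 = 0, which agrees with 1 − 1 + 0 = 0.

H_0 = Z,  H_1 = Z,  H_2 = 0.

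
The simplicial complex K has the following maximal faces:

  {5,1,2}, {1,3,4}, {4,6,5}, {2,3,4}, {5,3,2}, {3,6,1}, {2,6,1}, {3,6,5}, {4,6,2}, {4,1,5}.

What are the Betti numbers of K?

Take the total order 1 < 2 < 3 < 4 < 5 < 6 on the vertex set. Then K (dimension 2) consists of the simplices:

  0-simplices (6): [1], [2], [3], [4], [5], [6]
  1-simplices (15): [1,2], [1,3], [1,4], [1,5], [1,6], [2,3], [2,4], [2,5], [2,6], [3,4], [3,5], [3,6], [4,5], [4,6], [5,6]
  2-simplices (10): [1,2,5], [1,2,6], [1,3,4], [1,3,6], [1,4,5], [2,3,4], [2,3,5], [2,4,6], [3,5,6], [4,5,6]

so the chain groups are C_0 ≅ Z^6, C_1 ≅ Z^15, C_2 ≅ Z^10.

Boundary ∂_1: C_1 → C_0 maps an edge to its endpoints' difference, ∂[p,q] = q − p. For instance
  ∂[4,5] = [5] − [4].
The 6×15 boundary matrix has rank 5 and Smith normal form diag(1,1,1,1,1).

The boundary map ∂_2: C_2 → C_1 maps a triangle to the signed sum of its edges. For instance
  ∂[1,3,6] = [3,6] − [1,6] + [1,3],
  ∂[2,3,5] = [3,5] − [2,5] + [2,3].
The resulting 15×10 matrix has rank 10, and its Smith normal form has invariant factors (1,1,1,1,1,1,1,1,1,2).

From H_k ≅ ker(∂_k) / im(∂_{k+1}) we obtain:

  H_0: rank C_0 − rank ∂_1 = 6 − 5 = 1, and the invariant factors of ∂_1 are all 1, so H_0 ≅ Z.
  H_1: rank ker ∂_1 − rank ∂_2 = (15 − 5) − 10 = 0, and ∂_2 has invariant factor 2 > 1, so H_1 ≅ Z/2.
  H_2: rank ker ∂_2 − rank ∂_3 = (10 − 10) − 0 = 0, and there is no ∂_3, so H_2 ≅ 0.

As a check, the Euler characteristic is 6 − 15 + 10 = 1, which agrees with 1 − 0 + 0 = 1.
(K is a triangulation of the real projective plane RP^2.)

Hence the Betti numbers are b_0 = 1, b_1 = 0, b_2 = 0.

b_0 = 1, b_1 = 0, b_2 = 0.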